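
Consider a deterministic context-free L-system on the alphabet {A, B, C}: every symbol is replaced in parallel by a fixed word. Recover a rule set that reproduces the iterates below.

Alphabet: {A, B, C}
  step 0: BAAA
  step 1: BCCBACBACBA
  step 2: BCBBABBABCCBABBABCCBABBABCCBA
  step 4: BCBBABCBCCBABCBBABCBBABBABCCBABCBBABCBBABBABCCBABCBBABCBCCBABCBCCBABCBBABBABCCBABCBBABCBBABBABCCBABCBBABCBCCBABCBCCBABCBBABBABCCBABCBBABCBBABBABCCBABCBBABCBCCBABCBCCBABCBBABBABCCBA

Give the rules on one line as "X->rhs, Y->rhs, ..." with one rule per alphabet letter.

A->CBA, B->BC, C->BBA

  step 1 ⇒ step 2: BCCBACBACBA ⇒ BC·BBA·BBA·BC·CBA·BBA·BC·CBA·BBA·BC·CBA
    A ↦ CBA
    B ↦ BC
    C ↦ BBA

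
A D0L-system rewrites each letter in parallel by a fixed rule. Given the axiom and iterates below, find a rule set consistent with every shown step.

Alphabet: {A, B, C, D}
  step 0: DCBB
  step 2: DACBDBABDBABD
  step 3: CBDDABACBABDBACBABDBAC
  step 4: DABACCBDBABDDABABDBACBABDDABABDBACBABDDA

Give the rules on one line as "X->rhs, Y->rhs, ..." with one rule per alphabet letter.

  step 3 ⇒ step 4: CBDDABACBABDBACBABDBAC ⇒ DA·BA·C·C·BD·BA·BD·DA·BA·BD·BA·C·BA·BD·DA·BA·BD·BA·C·BA·BD·DA
    A ↦ BD
    B ↦ BA
    C ↦ DA
    D ↦ C

A->BD, B->BA, C->DA, D->C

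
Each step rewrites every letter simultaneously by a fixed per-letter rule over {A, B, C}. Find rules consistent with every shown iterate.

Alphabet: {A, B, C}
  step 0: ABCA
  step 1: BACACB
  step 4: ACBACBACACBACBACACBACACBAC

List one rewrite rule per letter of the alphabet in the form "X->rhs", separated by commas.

  step 0 ⇒ step 1: ABCA ⇒ B·AC·AC·B
    A ↦ B
    B ↦ AC
    C ↦ AC

A->B, B->AC, C->AC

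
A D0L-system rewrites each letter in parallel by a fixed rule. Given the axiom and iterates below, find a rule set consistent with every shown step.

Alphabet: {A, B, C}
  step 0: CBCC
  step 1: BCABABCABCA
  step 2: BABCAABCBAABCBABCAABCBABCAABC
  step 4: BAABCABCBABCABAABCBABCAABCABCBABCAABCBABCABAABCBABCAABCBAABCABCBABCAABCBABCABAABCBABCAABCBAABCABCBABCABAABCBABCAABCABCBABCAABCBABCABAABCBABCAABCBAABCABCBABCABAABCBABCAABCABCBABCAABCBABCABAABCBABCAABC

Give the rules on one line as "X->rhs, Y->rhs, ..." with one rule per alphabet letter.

A->ABC, B->BA, C->BCA

  step 1 ⇒ step 2: BCABABCABCA ⇒ BA·BCA·ABC·BA·ABC·BA·BCA·ABC·BA·BCA·ABC
    A ↦ ABC
    B ↦ BA
    C ↦ BCA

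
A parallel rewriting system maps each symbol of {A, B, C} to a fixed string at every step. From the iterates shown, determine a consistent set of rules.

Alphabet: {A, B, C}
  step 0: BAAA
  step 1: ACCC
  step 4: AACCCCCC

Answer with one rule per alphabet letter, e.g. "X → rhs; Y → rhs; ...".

  step 0 ⇒ step 1: BAAA ⇒ A·C·C·C
    A ↦ C
    B ↦ A
    C ↦ BB  (constrained at step 1)

A->C, B->A, C->BB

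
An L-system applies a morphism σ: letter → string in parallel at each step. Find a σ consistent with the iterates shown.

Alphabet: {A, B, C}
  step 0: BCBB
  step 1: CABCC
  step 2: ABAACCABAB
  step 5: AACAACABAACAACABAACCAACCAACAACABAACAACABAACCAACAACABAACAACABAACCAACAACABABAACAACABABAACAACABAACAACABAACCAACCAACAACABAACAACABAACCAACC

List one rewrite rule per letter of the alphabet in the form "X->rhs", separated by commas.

  step 1 ⇒ step 2: CABCC ⇒ AB·AAC·C·AB·AB
    A ↦ AAC
    B ↦ C
    C ↦ AB

A->AAC, B->C, C->AB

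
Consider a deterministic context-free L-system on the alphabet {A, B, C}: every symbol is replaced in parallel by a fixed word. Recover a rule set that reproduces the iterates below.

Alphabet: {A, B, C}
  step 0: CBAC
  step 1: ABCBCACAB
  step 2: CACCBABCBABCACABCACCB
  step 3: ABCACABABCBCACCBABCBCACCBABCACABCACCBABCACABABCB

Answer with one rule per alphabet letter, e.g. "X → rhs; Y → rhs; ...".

  step 2 ⇒ step 3: CACCBABCBABCACABCACCB ⇒ AB·CAC·AB·AB·CB·CAC·CB·AB·CB·CAC·CB·AB·CAC·AB·CAC·CB·AB·CAC·AB·AB·CB
    A ↦ CAC
    B ↦ CB
    C ↦ AB

A->CAC, B->CB, C->AB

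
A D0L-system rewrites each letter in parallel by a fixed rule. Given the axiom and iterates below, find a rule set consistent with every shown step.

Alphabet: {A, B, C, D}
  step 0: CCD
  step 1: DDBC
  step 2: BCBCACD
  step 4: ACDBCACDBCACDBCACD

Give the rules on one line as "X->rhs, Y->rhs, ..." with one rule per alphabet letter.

  step 1 ⇒ step 2: DDBC ⇒ BC·BC·AC·D
    B ↦ AC
    C ↦ D
    D ↦ BC
    A ↦ AC  (constrained at step 2)

A->AC, B->AC, C->D, D->BC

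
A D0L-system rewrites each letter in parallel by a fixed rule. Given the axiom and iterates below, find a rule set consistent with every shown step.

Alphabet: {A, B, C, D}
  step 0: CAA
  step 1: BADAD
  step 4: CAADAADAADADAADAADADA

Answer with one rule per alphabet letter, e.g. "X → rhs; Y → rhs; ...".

  step 0 ⇒ step 1: CAA ⇒ B·AD·AD
    A ↦ AD
    C ↦ B
    B ↦ CA  (constrained at step 1)
    D ↦ A  (constrained at step 1)

A->AD, B->CA, C->B, D->A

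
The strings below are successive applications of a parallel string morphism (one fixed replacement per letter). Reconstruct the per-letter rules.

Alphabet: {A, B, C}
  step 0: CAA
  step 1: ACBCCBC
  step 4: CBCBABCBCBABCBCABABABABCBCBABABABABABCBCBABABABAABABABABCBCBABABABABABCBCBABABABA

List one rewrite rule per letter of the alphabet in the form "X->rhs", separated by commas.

A->CBC, B->BAB, C->A

  step 0 ⇒ step 1: CAA ⇒ A·CBC·CBC
    A ↦ CBC
    C ↦ A
    B ↦ BAB  (constrained at step 1)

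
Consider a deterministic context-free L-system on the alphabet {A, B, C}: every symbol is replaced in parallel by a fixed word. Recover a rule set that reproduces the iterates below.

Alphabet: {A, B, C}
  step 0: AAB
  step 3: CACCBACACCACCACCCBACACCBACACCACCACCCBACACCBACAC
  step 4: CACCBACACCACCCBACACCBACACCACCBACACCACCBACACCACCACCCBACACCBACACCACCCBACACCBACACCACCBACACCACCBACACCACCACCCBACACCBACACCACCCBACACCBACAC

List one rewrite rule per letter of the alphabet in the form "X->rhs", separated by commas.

A->CBA, B->C, C->CAC

  step 3 ⇒ step 4: CACCBACACCACCACCCBACACCBACACCACCACCCBACACCBACAC ⇒ CAC·CBA·CAC·CAC·C·CBA·CAC·CBA·CAC·CAC·CBA·CAC·CAC·CBA·CAC·CAC·CAC·C·CBA·CAC·CBA·CAC·CAC·C·CBA·CAC·CBA·CAC·CAC·CBA·CAC·CAC·CBA·CAC·CAC·CAC·C·CBA·CAC·CBA·CAC·CAC·C·CBA·CAC·CBA·CAC
    A ↦ CBA
    B ↦ C
    C ↦ CAC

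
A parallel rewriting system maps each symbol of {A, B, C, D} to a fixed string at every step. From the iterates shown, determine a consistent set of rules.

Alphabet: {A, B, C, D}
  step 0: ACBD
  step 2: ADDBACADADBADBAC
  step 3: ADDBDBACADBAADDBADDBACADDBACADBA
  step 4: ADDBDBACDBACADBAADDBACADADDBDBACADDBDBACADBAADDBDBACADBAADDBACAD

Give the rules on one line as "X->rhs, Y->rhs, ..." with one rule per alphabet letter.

A->AD, B->AC, C->BA, D->DB

  step 3 ⇒ step 4: ADDBDBACADBAADDBADDBACADDBACADBA ⇒ AD·DB·DB·AC·DB·AC·AD·BA·AD·DB·AC·AD·AD·DB·DB·AC·AD·DB·DB·AC·AD·BA·AD·DB·DB·AC·AD·BA·AD·DB·AC·AD
    A ↦ AD
    B ↦ AC
    C ↦ BA
    D ↦ DB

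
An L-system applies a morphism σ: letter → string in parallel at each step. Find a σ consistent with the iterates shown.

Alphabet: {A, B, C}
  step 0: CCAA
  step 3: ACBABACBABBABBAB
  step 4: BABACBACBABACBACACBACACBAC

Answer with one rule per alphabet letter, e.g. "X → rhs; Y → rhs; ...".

A->B, B->AC, C->AB

  step 3 ⇒ step 4: ACBABACBABBABBAB ⇒ B·AB·AC·B·AC·B·AB·AC·B·AC·AC·B·AC·AC·B·AC
    A ↦ B
    B ↦ AC
    C ↦ AB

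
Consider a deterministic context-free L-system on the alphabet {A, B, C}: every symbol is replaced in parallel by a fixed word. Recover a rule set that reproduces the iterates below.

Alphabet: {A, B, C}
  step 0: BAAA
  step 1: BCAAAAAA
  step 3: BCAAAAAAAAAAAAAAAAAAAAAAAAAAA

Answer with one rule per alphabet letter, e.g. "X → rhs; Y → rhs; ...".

  step 0 ⇒ step 1: BAAA ⇒ BC·AA·AA·AA
    A ↦ AA
    B ↦ BC
    C ↦ A  (constrained at step 1)

A->AA, B->BC, C->A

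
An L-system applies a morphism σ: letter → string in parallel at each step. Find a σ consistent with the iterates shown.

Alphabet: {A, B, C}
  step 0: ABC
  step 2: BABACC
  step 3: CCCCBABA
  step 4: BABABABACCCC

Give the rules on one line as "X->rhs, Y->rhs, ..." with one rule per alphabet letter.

  step 3 ⇒ step 4: CCCCBABA ⇒ BA·BA·BA·BA·C·C·C·C
    A ↦ C
    B ↦ C
    C ↦ BA

A->C, B->C, C->BA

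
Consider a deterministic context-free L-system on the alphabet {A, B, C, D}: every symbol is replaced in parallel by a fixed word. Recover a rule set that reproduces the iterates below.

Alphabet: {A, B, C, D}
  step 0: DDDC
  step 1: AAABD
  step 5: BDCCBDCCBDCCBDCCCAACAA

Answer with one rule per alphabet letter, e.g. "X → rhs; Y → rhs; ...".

  step 0 ⇒ step 1: DDDC ⇒ A·A·A·BD
    C ↦ BD
    D ↦ A
    A ↦ C  (constrained at step 1)
    B ↦ CA  (constrained at step 1)

A->C, B->CA, C->BD, D->A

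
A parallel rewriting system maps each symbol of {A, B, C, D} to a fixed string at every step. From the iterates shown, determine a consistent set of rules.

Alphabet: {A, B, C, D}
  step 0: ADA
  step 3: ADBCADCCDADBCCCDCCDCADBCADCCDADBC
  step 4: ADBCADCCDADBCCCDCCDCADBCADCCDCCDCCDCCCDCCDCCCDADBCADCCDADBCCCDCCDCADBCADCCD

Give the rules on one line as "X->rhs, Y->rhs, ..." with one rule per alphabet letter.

A->ADB, B->AD, C->CCD, D->C

  step 3 ⇒ step 4: ADBCADCCDADBCCCDCCDCADBCADCCDADBC ⇒ ADB·C·AD·CCD·ADB·C·CCD·CCD·C·ADB·C·AD·CCD·CCD·CCD·C·CCD·CCD·C·CCD·ADB·C·AD·CCD·ADB·C·CCD·CCD·C·ADB·C·AD·CCD
    A ↦ ADB
    B ↦ AD
    C ↦ CCD
    D ↦ C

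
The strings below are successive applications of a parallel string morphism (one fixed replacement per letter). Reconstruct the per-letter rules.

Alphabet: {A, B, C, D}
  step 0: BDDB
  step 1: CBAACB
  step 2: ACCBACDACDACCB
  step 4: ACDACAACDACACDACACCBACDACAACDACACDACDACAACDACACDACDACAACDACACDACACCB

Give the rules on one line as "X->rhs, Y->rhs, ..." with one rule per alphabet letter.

A->ACD, B->CB, C->AC, D->A

  step 1 ⇒ step 2: CBAACB ⇒ AC·CB·ACD·ACD·AC·CB
    A ↦ ACD
    B ↦ CB
    C ↦ AC
  step 0 ⇒ step 1: BDDB ⇒ CB·A·A·CB
    D ↦ A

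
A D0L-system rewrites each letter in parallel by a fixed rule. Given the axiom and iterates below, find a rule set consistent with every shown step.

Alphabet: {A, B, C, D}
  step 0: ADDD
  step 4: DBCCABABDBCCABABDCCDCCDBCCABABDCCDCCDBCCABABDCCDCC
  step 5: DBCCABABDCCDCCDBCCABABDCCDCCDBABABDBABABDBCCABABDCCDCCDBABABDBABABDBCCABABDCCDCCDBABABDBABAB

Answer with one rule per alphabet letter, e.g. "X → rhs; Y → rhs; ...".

A->D, B->CC, C->AB, D->DB

  step 4 ⇒ step 5: DBCCABABDBCCABABDCCDCCDBCCABABDCCDCCDBCCABABDCCDCC ⇒ DB·CC·AB·AB·D·CC·D·CC·DB·CC·AB·AB·D·CC·D·CC·DB·AB·AB·DB·AB·AB·DB·CC·AB·AB·D·CC·D·CC·DB·AB·AB·DB·AB·AB·DB·CC·AB·AB·D·CC·D·CC·DB·AB·AB·DB·AB·AB
    A ↦ D
    B ↦ CC
    C ↦ AB
    D ↦ DB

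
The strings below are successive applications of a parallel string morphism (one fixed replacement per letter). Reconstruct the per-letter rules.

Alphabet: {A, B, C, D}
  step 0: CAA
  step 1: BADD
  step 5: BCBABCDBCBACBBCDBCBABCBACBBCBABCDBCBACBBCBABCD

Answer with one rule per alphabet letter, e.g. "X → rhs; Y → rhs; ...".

A->D, B->BC, C->BA, D->CB

  step 0 ⇒ step 1: CAA ⇒ BA·D·D
    A ↦ D
    C ↦ BA
    B ↦ BC  (constrained at step 1)
    D ↦ CB  (constrained at step 1)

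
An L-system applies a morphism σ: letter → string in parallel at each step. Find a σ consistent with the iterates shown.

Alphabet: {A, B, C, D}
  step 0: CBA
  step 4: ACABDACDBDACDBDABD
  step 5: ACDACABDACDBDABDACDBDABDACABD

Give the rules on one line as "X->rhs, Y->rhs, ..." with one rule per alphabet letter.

A->AC, B->A, C->D, D->BD

  step 4 ⇒ step 5: ACABDACDBDACDBDABD ⇒ AC·D·AC·A·BD·AC·D·BD·A·BD·AC·D·BD·A·BD·AC·A·BD
    A ↦ AC
    B ↦ A
    C ↦ D
    D ↦ BD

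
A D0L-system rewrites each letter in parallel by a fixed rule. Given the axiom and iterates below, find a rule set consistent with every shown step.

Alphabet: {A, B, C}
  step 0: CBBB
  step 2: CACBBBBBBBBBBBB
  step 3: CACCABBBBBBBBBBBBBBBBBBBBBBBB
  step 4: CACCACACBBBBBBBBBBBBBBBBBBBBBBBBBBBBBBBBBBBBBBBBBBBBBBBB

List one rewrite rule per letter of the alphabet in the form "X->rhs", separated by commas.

  step 3 ⇒ step 4: CACCABBBBBBBBBBBBBBBBBBBBBBBB ⇒ CA·C·CA·CA·C·BB·BB·BB·BB·BB·BB·BB·BB·BB·BB·BB·BB·BB·BB·BB·BB·BB·BB·BB·BB·BB·BB·BB·BB
    A ↦ C
    B ↦ BB
    C ↦ CA

A->C, B->BB, C->CA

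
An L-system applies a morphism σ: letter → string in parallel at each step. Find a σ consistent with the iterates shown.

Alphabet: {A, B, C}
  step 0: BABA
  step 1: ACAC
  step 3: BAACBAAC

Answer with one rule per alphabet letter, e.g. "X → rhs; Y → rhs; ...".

A->C, B->A, C->BA

  step 0 ⇒ step 1: BABA ⇒ A·C·A·C
    A ↦ C
    B ↦ A
    C ↦ BA  (constrained at step 1)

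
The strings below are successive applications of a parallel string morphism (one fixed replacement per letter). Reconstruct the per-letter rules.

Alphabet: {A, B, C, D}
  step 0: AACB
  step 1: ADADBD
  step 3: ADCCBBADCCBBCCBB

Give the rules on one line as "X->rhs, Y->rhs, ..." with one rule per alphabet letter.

  step 0 ⇒ step 1: AACB ⇒ AD·AD·B·D
    A ↦ AD
    B ↦ D
    C ↦ B
    D ↦ CC  (constrained at step 1)

A->AD, B->D, C->B, D->CC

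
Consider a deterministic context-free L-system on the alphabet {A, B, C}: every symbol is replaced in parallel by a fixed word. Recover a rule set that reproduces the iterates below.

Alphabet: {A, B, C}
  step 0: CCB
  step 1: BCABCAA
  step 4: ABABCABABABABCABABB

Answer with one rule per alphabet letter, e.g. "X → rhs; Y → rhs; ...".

A->B, B->A, C->BCA

  step 0 ⇒ step 1: CCB ⇒ BCA·BCA·A
    B ↦ A
    C ↦ BCA
    A ↦ B  (constrained at step 1)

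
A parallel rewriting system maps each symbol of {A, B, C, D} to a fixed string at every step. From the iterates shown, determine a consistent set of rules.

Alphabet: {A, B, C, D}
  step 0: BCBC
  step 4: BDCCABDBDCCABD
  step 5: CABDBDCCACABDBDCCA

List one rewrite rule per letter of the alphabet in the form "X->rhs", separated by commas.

  step 4 ⇒ step 5: BDCCABDBDCCABD ⇒ C·A·BD·BD·C·C·A·C·A·BD·BD·C·C·A
    A ↦ C
    B ↦ C
    C ↦ BD
    D ↦ A

A->C, B->C, C->BD, D->A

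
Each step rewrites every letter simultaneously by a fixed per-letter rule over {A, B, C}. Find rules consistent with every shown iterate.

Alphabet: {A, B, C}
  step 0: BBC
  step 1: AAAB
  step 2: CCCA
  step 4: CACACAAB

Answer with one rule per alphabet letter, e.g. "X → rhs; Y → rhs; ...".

  step 1 ⇒ step 2: AAAB ⇒ C·C·C·A
    A ↦ C
    B ↦ A
  step 0 ⇒ step 1: BBC ⇒ A·A·AB
    C ↦ AB

A->C, B->A, C->AB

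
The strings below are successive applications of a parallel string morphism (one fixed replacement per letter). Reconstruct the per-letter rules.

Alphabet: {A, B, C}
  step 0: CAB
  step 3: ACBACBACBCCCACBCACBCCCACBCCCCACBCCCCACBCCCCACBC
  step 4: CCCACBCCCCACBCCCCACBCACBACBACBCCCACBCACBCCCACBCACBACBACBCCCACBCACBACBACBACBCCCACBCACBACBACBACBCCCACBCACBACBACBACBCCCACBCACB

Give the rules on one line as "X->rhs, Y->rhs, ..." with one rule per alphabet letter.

A->CCC, B->C, C->ACB

  step 3 ⇒ step 4: ACBACBACBCCCACBCACBCCCACBCCCCACBCCCCACBCCCCACBC ⇒ CCC·ACB·C·CCC·ACB·C·CCC·ACB·C·ACB·ACB·ACB·CCC·ACB·C·ACB·CCC·ACB·C·ACB·ACB·ACB·CCC·ACB·C·ACB·ACB·ACB·ACB·CCC·ACB·C·ACB·ACB·ACB·ACB·CCC·ACB·C·ACB·ACB·ACB·ACB·CCC·ACB·C·ACB
    A ↦ CCC
    B ↦ C
    C ↦ ACB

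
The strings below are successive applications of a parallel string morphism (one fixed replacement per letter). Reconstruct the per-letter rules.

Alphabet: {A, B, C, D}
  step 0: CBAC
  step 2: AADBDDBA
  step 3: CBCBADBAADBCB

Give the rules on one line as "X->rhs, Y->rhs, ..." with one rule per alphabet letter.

A->CB, B->DB, C->D, D->A

  step 2 ⇒ step 3: AADBDDBA ⇒ CB·CB·A·DB·A·A·DB·CB
    A ↦ CB
    B ↦ DB
    D ↦ A
    C ↦ D  (constrained at step 0)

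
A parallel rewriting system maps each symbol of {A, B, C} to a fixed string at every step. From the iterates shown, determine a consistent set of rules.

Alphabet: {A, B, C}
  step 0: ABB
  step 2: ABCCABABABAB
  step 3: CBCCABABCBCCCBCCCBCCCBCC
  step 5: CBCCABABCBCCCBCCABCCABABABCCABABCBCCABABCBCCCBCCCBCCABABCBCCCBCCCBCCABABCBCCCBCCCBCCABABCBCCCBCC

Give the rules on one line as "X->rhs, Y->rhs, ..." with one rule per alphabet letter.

A->CB, B->CC, C->AB

  step 2 ⇒ step 3: ABCCABABABAB ⇒ CB·CC·AB·AB·CB·CC·CB·CC·CB·CC·CB·CC
    A ↦ CB
    B ↦ CC
    C ↦ AB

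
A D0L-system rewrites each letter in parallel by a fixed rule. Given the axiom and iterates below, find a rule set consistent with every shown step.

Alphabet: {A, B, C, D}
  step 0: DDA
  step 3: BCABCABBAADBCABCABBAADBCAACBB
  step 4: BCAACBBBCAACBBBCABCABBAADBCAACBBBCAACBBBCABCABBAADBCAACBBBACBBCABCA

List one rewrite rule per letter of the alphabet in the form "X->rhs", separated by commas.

  step 3 ⇒ step 4: BCABCABBAADBCABCABBAADBCAACBB ⇒ BCA·ACB·B·BCA·ACB·B·BCA·BCA·B·B·AAD·BCA·ACB·B·BCA·ACB·B·BCA·BCA·B·B·AAD·BCA·ACB·B·B·ACB·BCA·BCA
    A ↦ B
    B ↦ BCA
    C ↦ ACB
    D ↦ AAD

A->B, B->BCA, C->ACB, D->AAD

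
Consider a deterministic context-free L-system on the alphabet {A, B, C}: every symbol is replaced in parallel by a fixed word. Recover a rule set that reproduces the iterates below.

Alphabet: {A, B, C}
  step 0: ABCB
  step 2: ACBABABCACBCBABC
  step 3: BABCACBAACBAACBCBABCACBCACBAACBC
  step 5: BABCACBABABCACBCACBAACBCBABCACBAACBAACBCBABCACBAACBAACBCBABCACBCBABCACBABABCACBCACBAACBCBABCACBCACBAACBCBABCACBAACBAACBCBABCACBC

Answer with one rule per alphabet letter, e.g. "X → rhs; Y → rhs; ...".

A->BA, B->AC, C->BC

  step 2 ⇒ step 3: ACBABABCACBCBABC ⇒ BA·BC·AC·BA·AC·BA·AC·BC·BA·BC·AC·BC·AC·BA·AC·BC
    A ↦ BA
    B ↦ AC
    C ↦ BC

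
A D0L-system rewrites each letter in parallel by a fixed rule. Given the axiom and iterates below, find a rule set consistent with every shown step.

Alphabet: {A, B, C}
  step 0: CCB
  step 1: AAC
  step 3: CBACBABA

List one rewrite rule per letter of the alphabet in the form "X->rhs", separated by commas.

A->BA, B->C, C->A

  step 0 ⇒ step 1: CCB ⇒ A·A·C
    B ↦ C
    C ↦ A
    A ↦ BA  (constrained at step 1)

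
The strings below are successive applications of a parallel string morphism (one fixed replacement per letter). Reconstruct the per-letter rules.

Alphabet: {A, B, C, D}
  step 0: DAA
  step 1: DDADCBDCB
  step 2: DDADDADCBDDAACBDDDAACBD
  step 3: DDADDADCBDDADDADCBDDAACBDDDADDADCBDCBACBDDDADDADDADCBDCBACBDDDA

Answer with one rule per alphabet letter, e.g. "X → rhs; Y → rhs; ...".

A->DCB, B->BD, C->AC, D->DDA

  step 2 ⇒ step 3: DDADDADCBDDAACBDDDAACBD ⇒ DDA·DDA·DCB·DDA·DDA·DCB·DDA·AC·BD·DDA·DDA·DCB·DCB·AC·BD·DDA·DDA·DDA·DCB·DCB·AC·BD·DDA
    A ↦ DCB
    B ↦ BD
    C ↦ AC
    D ↦ DDA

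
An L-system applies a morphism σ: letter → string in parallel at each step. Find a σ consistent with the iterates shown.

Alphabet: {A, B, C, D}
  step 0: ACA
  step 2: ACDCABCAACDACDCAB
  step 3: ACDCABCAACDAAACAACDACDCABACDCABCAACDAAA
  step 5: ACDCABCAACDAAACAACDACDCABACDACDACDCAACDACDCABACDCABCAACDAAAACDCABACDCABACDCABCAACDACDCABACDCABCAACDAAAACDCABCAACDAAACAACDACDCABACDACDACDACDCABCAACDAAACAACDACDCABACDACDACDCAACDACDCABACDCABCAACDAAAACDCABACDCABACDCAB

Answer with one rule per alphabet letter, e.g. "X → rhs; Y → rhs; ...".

  step 2 ⇒ step 3: ACDCABCAACDACDCAB ⇒ ACD·CA·B·CA·ACD·AAA·CA·ACD·ACD·CA·B·ACD·CA·B·CA·ACD·AAA
    A ↦ ACD
    B ↦ AAA
    C ↦ CA
    D ↦ B

A->ACD, B->AAA, C->CA, D->B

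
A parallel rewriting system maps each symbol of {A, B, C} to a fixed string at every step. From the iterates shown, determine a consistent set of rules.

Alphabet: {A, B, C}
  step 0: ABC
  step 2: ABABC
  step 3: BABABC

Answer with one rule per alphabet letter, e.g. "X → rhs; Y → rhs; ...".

A->B, B->A, C->BC

  step 2 ⇒ step 3: ABABC ⇒ B·A·B·A·BC
    A ↦ B
    B ↦ A
    C ↦ BC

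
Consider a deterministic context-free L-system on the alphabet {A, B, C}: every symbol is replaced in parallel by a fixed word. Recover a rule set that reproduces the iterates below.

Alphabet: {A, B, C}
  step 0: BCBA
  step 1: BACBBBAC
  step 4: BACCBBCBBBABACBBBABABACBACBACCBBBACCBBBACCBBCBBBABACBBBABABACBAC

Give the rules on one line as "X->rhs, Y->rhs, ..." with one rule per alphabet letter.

A->C, B->BA, C->CBB

  step 0 ⇒ step 1: BCBA ⇒ BA·CBB·BA·C
    A ↦ C
    B ↦ BA
    C ↦ CBB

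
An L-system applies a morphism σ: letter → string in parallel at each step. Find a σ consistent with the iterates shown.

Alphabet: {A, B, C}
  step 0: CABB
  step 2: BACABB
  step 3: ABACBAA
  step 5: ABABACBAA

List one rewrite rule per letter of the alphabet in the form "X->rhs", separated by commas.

A->B, B->A, C->AC

  step 2 ⇒ step 3: BACABB ⇒ A·B·AC·B·A·A
    A ↦ B
    B ↦ A
    C ↦ AC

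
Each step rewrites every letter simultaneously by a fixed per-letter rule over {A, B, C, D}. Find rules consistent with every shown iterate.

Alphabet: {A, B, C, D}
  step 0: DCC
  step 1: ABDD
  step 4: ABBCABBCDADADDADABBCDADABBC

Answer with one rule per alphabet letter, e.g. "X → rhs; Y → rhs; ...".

  step 0 ⇒ step 1: DCC ⇒ AB·D·D
    C ↦ D
    D ↦ AB
    A ↦ BC  (constrained at step 1)
    B ↦ DA  (constrained at step 1)

A->BC, B->DA, C->D, D->AB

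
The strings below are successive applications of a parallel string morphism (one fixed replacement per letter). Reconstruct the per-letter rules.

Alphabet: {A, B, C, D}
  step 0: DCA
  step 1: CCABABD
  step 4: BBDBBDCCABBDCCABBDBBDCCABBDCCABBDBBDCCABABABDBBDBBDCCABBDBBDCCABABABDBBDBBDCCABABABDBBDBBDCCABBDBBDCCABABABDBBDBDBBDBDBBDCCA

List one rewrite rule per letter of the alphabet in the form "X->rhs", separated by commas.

A->BD, B->BBD, C->BA, D->CCA

  step 0 ⇒ step 1: DCA ⇒ CCA·BA·BD
    A ↦ BD
    C ↦ BA
    D ↦ CCA
    B ↦ BBD  (constrained at step 1)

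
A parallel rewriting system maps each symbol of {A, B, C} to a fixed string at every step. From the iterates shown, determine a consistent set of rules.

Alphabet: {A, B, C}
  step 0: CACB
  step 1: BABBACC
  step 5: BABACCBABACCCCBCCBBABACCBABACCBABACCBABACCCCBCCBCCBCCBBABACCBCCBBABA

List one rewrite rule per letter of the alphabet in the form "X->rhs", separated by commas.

  step 0 ⇒ step 1: CACB ⇒ BA·B·BA·CC
    A ↦ B
    B ↦ CC
    C ↦ BA

A->B, B->CC, C->BA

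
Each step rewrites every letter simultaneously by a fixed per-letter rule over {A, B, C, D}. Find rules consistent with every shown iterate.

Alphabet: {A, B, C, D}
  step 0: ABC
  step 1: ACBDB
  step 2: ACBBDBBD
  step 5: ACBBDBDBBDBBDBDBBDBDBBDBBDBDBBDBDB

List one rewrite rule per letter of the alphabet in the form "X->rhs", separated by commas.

A->AC, B->BD, C->B, D->B

  step 1 ⇒ step 2: ACBDB ⇒ AC·B·BD·B·BD
    A ↦ AC
    B ↦ BD
    C ↦ B
    D ↦ B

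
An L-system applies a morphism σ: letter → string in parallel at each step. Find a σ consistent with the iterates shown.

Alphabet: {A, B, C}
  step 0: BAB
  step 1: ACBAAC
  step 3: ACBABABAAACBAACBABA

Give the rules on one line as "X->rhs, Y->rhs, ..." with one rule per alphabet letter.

A->BA, B->AC, C->A

  step 0 ⇒ step 1: BAB ⇒ AC·BA·AC
    A ↦ BA
    B ↦ AC
    C ↦ A  (constrained at step 1)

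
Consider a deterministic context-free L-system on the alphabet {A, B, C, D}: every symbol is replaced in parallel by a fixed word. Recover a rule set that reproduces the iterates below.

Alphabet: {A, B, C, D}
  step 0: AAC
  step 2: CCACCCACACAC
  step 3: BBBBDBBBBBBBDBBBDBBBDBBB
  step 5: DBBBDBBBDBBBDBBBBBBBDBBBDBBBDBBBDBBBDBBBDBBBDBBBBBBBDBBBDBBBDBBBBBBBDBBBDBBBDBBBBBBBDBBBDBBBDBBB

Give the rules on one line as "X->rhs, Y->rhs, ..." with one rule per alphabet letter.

  step 2 ⇒ step 3: CCACCCACACAC ⇒ BB·BB·DB·BB·BB·BB·DB·BB·DB·BB·DB·BB
    A ↦ DB
    C ↦ BB
    B ↦ AC  (constrained at step 3)
    D ↦ CC  (constrained at step 3)

A->DB, B->AC, C->BB, D->CC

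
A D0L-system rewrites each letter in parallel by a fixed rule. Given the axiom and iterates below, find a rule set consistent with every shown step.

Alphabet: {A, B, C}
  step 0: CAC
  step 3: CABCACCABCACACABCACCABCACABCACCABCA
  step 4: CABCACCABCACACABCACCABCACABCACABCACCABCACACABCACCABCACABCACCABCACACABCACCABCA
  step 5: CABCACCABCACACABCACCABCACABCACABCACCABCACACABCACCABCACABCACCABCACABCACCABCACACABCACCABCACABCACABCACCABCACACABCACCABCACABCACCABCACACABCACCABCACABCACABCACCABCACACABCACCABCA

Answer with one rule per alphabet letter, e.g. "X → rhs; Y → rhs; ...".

A->BCA, B->C, C->CA

  step 4 ⇒ step 5: CABCACCABCACACABCACCABCACABCACABCACCABCACACABCACCABCACABCACCABCACACABCACCABCA ⇒ CA·BCA·C·CA·BCA·CA·CA·BCA·C·CA·BCA·CA·BCA·CA·BCA·C·CA·BCA·CA·CA·BCA·C·CA·BCA·CA·BCA·C·CA·BCA·CA·BCA·C·CA·BCA·CA·CA·BCA·C·CA·BCA·CA·BCA·CA·BCA·C·CA·BCA·CA·CA·BCA·C·CA·BCA·CA·BCA·C·CA·BCA·CA·CA·BCA·C·CA·BCA·CA·BCA·CA·BCA·C·CA·BCA·CA·CA·BCA·C·CA·BCA
    A ↦ BCA
    B ↦ C
    C ↦ CA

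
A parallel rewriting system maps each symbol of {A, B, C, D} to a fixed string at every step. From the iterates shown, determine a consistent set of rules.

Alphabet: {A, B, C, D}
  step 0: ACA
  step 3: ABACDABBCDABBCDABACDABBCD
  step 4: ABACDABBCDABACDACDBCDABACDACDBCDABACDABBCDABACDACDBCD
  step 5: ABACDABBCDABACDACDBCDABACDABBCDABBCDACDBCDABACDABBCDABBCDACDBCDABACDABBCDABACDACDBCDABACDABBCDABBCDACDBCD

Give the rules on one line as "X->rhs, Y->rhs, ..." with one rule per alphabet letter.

A->AB, B->ACD, C->B, D->CD

  step 4 ⇒ step 5: ABACDABBCDABACDACDBCDABACDACDBCDABACDABBCDABACDACDBCD ⇒ AB·ACD·AB·B·CD·AB·ACD·ACD·B·CD·AB·ACD·AB·B·CD·AB·B·CD·ACD·B·CD·AB·ACD·AB·B·CD·AB·B·CD·ACD·B·CD·AB·ACD·AB·B·CD·AB·ACD·ACD·B·CD·AB·ACD·AB·B·CD·AB·B·CD·ACD·B·CD
    A ↦ AB
    B ↦ ACD
    C ↦ B
    D ↦ CD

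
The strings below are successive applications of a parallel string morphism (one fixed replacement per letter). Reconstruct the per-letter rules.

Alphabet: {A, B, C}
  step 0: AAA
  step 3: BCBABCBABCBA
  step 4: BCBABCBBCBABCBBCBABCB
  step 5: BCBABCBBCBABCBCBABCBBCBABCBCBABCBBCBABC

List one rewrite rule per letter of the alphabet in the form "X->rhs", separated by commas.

  step 4 ⇒ step 5: BCBABCBBCBABCBBCBABCB ⇒ BC·BA·BC·B·BC·BA·BC·BC·BA·BC·B·BC·BA·BC·BC·BA·BC·B·BC·BA·BC
    A ↦ B
    B ↦ BC
    C ↦ BA

A->B, B->BC, C->BA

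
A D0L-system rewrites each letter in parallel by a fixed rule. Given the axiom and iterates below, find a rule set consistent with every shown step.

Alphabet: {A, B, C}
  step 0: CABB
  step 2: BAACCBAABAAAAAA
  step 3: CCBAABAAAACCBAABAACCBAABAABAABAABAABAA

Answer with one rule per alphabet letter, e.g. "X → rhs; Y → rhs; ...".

A->BAA, B->CC, C->A

  step 2 ⇒ step 3: BAACCBAABAAAAAA ⇒ CC·BAA·BAA·A·A·CC·BAA·BAA·CC·BAA·BAA·BAA·BAA·BAA·BAA
    A ↦ BAA
    B ↦ CC
    C ↦ A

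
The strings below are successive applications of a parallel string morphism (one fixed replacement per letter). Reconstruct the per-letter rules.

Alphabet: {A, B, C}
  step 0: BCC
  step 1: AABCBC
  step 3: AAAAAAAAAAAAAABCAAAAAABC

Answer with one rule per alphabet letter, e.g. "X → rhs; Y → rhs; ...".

  step 0 ⇒ step 1: BCC ⇒ AA·BC·BC
    B ↦ AA
    C ↦ BC
    A ↦ AA  (constrained at step 1)

A->AA, B->AA, C->BC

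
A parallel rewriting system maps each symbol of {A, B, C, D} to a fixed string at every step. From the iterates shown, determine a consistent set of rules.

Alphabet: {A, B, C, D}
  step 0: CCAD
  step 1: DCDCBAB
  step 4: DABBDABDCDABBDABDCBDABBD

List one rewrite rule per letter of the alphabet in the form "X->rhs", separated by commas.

A->B, B->D, C->DC, D->AB

  step 0 ⇒ step 1: CCAD ⇒ DC·DC·B·AB
    A ↦ B
    C ↦ DC
    D ↦ AB
    B ↦ D  (constrained at step 1)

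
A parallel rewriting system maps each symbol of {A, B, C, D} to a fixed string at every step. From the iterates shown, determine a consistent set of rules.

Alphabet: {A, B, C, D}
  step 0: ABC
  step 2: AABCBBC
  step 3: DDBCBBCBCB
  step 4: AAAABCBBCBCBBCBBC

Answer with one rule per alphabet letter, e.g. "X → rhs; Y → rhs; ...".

A->D, B->BC, C->B, D->AA

  step 3 ⇒ step 4: DDBCBBCBCB ⇒ AA·AA·BC·B·BC·BC·B·BC·B·BC
    B ↦ BC
    C ↦ B
    D ↦ AA
  step 2 ⇒ step 3: AABCBBC ⇒ D·D·BC·B·BC·BC·B
    A ↦ D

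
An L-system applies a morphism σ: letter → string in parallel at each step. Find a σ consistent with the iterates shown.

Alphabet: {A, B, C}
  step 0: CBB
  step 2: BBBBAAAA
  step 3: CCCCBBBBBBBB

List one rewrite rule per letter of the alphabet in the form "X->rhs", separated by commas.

A->BB, B->C, C->AA

  step 2 ⇒ step 3: BBBBAAAA ⇒ C·C·C·C·BB·BB·BB·BB
    A ↦ BB
    B ↦ C
    C ↦ AA  (constrained at step 0)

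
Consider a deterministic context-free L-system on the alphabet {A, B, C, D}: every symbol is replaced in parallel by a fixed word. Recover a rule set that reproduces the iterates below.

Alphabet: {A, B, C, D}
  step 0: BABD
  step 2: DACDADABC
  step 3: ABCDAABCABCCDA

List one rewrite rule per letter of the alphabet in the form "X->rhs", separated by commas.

  step 2 ⇒ step 3: DACDADABC ⇒ A·BC·DA·A·BC·A·BC·C·DA
    A ↦ BC
    B ↦ C
    C ↦ DA
    D ↦ A

A->BC, B->C, C->DA, D->A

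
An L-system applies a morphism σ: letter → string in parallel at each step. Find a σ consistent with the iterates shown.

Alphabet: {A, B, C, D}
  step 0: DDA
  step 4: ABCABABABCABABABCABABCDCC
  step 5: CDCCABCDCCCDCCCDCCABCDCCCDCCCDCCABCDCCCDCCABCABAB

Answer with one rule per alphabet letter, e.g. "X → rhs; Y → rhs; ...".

  step 4 ⇒ step 5: ABCABABABCABABABCABABCDCC ⇒ CD·CC·AB·CD·CC·CD·CC·CD·CC·AB·CD·CC·CD·CC·CD·CC·AB·CD·CC·CD·CC·AB·C·AB·AB
    A ↦ CD
    B ↦ CC
    C ↦ AB
    D ↦ C

A->CD, B->CC, C->AB, D->C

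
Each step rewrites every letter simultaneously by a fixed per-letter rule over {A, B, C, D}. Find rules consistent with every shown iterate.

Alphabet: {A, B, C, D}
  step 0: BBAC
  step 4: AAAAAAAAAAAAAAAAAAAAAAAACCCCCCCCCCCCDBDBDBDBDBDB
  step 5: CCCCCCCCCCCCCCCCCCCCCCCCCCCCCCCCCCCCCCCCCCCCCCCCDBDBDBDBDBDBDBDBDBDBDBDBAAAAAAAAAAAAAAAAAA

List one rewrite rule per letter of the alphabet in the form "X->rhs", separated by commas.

A->CC, B->AA, C->DB, D->A

  step 4 ⇒ step 5: AAAAAAAAAAAAAAAAAAAAAAAACCCCCCCCCCCCDBDBDBDBDBDB ⇒ CC·CC·CC·CC·CC·CC·CC·CC·CC·CC·CC·CC·CC·CC·CC·CC·CC·CC·CC·CC·CC·CC·CC·CC·DB·DB·DB·DB·DB·DB·DB·DB·DB·DB·DB·DB·A·AA·A·AA·A·AA·A·AA·A·AA·A·AA
    A ↦ CC
    B ↦ AA
    C ↦ DB
    D ↦ A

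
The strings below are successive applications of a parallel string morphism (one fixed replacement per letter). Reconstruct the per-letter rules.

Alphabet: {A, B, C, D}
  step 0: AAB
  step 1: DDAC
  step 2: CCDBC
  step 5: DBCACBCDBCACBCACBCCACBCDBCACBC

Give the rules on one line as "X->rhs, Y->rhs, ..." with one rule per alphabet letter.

A->D, B->AC, C->BC, D->C

  step 1 ⇒ step 2: DDAC ⇒ C·C·D·BC
    A ↦ D
    C ↦ BC
    D ↦ C
  step 0 ⇒ step 1: AAB ⇒ D·D·AC
    B ↦ AC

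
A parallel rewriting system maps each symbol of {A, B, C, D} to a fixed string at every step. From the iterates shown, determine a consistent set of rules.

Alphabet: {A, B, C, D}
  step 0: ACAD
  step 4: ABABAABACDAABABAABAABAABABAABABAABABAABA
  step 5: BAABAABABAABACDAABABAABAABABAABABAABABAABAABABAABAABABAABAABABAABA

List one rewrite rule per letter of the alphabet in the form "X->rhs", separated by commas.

A->BA, B->A, C->CD, D->AA

  step 4 ⇒ step 5: ABABAABACDAABABAABAABAABABAABABAABABAABA ⇒ BA·A·BA·A·BA·BA·A·BA·CD·AA·BA·BA·A·BA·A·BA·BA·A·BA·BA·A·BA·BA·A·BA·A·BA·BA·A·BA·A·BA·BA·A·BA·A·BA·BA·A·BA
    A ↦ BA
    B ↦ A
    C ↦ CD
    D ↦ AA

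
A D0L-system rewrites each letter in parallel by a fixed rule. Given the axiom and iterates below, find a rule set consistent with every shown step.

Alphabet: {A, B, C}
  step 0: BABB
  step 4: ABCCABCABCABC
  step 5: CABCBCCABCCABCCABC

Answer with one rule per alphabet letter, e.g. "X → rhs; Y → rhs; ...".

A->C, B->A, C->BC

  step 4 ⇒ step 5: ABCCABCABCABC ⇒ C·A·BC·BC·C·A·BC·C·A·BC·C·A·BC
    A ↦ C
    B ↦ A
    C ↦ BC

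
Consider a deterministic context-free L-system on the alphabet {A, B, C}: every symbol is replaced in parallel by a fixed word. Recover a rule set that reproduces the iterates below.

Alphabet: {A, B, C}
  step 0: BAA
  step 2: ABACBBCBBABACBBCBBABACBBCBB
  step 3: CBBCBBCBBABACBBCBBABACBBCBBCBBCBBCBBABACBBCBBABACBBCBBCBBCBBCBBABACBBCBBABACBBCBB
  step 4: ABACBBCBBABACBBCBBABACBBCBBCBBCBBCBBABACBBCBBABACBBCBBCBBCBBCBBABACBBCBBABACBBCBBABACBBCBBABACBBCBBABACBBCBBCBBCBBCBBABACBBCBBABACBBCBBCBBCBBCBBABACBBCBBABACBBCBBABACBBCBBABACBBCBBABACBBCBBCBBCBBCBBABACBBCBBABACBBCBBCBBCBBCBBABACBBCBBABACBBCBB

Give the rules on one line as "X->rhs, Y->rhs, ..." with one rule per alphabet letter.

  step 3 ⇒ step 4: CBBCBBCBBABACBBCBBABACBBCBBCBBCBBCBBABACBBCBBABACBBCBBCBBCBBCBBABACBBCBBABACBBCBB ⇒ ABA·CBB·CBB·ABA·CBB·CBB·ABA·CBB·CBB·CBB·CBB·CBB·ABA·CBB·CBB·ABA·CBB·CBB·CBB·CBB·CBB·ABA·CBB·CBB·ABA·CBB·CBB·ABA·CBB·CBB·ABA·CBB·CBB·ABA·CBB·CBB·CBB·CBB·CBB·ABA·CBB·CBB·ABA·CBB·CBB·CBB·CBB·CBB·ABA·CBB·CBB·ABA·CBB·CBB·ABA·CBB·CBB·ABA·CBB·CBB·ABA·CBB·CBB·CBB·CBB·CBB·ABA·CBB·CBB·ABA·CBB·CBB·CBB·CBB·CBB·ABA·CBB·CBB·ABA·CBB·CBB
    A ↦ CBB
    B ↦ CBB
    C ↦ ABA

A->CBB, B->CBB, C->ABA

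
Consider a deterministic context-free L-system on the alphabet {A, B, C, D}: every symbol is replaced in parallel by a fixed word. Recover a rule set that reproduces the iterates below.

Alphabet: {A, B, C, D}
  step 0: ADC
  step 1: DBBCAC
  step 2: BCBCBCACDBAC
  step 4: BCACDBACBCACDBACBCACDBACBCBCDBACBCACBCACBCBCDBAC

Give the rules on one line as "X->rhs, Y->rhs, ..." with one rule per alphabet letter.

  step 1 ⇒ step 2: DBBCAC ⇒ BC·BC·BC·AC·DB·AC
    A ↦ DB
    B ↦ BC
    C ↦ AC
    D ↦ BC

A->DB, B->BC, C->AC, D->BC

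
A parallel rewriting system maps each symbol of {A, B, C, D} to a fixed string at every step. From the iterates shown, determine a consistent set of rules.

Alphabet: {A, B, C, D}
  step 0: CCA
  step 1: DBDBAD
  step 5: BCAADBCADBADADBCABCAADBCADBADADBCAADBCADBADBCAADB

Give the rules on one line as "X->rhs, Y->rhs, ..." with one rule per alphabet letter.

  step 0 ⇒ step 1: CCA ⇒ DB·DB·AD
    A ↦ AD
    C ↦ DB
    B ↦ CA  (constrained at step 1)
    D ↦ B  (constrained at step 1)

A->AD, B->CA, C->DB, D->B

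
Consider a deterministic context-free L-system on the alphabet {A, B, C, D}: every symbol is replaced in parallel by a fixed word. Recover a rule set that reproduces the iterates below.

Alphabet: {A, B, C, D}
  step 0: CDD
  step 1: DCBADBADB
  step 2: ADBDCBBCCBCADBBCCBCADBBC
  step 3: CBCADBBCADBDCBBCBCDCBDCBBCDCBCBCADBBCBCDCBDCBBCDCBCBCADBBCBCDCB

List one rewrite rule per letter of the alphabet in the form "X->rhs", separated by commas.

A->CBC, B->BC, C->DCB, D->ADB

  step 2 ⇒ step 3: ADBDCBBCCBCADBBCCBCADBBC ⇒ CBC·ADB·BC·ADB·DCB·BC·BC·DCB·DCB·BC·DCB·CBC·ADB·BC·BC·DCB·DCB·BC·DCB·CBC·ADB·BC·BC·DCB
    A ↦ CBC
    B ↦ BC
    C ↦ DCB
    D ↦ ADB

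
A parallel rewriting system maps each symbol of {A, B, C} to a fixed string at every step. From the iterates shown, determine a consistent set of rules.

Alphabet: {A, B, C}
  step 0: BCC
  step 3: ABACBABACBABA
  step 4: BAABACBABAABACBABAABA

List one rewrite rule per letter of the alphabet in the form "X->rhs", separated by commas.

  step 3 ⇒ step 4: ABACBABACBABA ⇒ BA·A·BA·CB·A·BA·A·BA·CB·A·BA·A·BA
    A ↦ BA
    B ↦ A
    C ↦ CB

A->BA, B->A, C->CB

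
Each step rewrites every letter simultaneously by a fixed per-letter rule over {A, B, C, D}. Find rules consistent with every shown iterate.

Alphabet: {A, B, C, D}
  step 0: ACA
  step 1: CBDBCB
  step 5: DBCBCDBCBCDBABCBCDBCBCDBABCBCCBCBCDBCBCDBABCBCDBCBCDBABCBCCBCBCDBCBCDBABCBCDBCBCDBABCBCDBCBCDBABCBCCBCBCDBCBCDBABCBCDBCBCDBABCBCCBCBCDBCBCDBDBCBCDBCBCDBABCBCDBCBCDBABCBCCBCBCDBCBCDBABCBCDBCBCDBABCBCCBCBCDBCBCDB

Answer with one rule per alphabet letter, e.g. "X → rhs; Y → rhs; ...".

A->CB, B->CBC, C->DB, D->AB

  step 0 ⇒ step 1: ACA ⇒ CB·DB·CB
    A ↦ CB
    C ↦ DB
    B ↦ CBC  (constrained at step 1)
    D ↦ AB  (constrained at step 1)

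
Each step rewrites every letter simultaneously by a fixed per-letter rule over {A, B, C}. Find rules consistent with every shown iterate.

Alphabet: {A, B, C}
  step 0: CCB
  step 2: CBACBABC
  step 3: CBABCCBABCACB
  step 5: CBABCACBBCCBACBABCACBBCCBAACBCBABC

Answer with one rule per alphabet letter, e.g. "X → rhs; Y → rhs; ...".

A->BC, B->A, C->CB

  step 2 ⇒ step 3: CBACBABC ⇒ CB·A·BC·CB·A·BC·A·CB
    A ↦ BC
    B ↦ A
    C ↦ CB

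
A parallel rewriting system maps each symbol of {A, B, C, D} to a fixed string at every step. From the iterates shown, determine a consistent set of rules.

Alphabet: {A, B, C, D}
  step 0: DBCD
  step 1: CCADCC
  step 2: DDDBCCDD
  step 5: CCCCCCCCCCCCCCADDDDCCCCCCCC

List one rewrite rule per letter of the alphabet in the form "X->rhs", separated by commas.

  step 1 ⇒ step 2: CCADCC ⇒ D·D·DB·CC·D·D
    A ↦ DB
    C ↦ D
    D ↦ CC
  step 0 ⇒ step 1: DBCD ⇒ CC·A·D·CC
    B ↦ A

A->DB, B->A, C->D, D->CC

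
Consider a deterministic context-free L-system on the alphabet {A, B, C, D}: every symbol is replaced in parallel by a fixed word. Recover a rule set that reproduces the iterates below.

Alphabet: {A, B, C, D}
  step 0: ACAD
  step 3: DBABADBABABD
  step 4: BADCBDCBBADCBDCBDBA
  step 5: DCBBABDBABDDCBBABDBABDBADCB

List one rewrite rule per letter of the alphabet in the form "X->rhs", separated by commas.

  step 4 ⇒ step 5: BADCBDCBBADCBDCBDBA ⇒ D·CB·BA·B·D·BA·B·D·D·CB·BA·B·D·BA·B·D·BA·D·CB
    A ↦ CB
    B ↦ D
    C ↦ B
    D ↦ BA

A->CB, B->D, C->B, D->BA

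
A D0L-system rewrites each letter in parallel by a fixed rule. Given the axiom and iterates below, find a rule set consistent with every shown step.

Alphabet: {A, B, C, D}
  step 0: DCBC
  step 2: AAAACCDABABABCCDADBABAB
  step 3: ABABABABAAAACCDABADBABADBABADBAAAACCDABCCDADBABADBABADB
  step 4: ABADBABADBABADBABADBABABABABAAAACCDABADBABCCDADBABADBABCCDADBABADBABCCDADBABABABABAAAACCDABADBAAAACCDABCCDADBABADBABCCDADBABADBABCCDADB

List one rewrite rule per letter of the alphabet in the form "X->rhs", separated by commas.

A->AB, B->ADB, C->AA, D->CCD

  step 3 ⇒ step 4: ABABABABAAAACCDABADBABADBABADBAAAACCDABCCDADBABADBABADB ⇒ AB·ADB·AB·ADB·AB·ADB·AB·ADB·AB·AB·AB·AB·AA·AA·CCD·AB·ADB·AB·CCD·ADB·AB·ADB·AB·CCD·ADB·AB·ADB·AB·CCD·ADB·AB·AB·AB·AB·AA·AA·CCD·AB·ADB·AA·AA·CCD·AB·CCD·ADB·AB·ADB·AB·CCD·ADB·AB·ADB·AB·CCD·ADB
    A ↦ AB
    B ↦ ADB
    C ↦ AA
    D ↦ CCD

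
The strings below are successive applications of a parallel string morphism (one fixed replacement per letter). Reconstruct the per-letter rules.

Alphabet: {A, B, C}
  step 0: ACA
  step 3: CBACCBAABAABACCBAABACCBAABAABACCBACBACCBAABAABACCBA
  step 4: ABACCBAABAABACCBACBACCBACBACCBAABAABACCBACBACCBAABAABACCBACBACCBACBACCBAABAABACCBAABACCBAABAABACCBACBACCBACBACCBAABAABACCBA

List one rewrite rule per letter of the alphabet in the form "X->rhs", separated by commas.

A->CBA, B->C, C->ABA

  step 3 ⇒ step 4: CBACCBAABAABACCBAABACCBAABAABACCBACBACCBAABAABACCBA ⇒ ABA·C·CBA·ABA·ABA·C·CBA·CBA·C·CBA·CBA·C·CBA·ABA·ABA·C·CBA·CBA·C·CBA·ABA·ABA·C·CBA·CBA·C·CBA·CBA·C·CBA·ABA·ABA·C·CBA·ABA·C·CBA·ABA·ABA·C·CBA·CBA·C·CBA·CBA·C·CBA·ABA·ABA·C·CBA
    A ↦ CBA
    B ↦ C
    C ↦ ABA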